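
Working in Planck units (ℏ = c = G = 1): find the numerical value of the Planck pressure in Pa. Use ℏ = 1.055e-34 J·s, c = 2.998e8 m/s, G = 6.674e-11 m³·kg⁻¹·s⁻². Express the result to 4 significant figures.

From ℏ = c = G = 1 the pressure scale is p_P = c⁷/(ℏG²).
  = 2.177e59 / 4.699e-55
  = 4.632e113 Pa

4.632e113 Pa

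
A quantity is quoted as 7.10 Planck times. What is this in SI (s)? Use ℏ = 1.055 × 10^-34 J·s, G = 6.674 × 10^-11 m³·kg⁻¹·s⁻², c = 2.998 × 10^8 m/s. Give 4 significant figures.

3.828 × 10^-43 s

One Planck time: t_P = √(ℏG/c⁵) = 5.392 × 10^-44 s.
7.10 × 5.392 × 10^-44 s = 3.828 × 10^-43 s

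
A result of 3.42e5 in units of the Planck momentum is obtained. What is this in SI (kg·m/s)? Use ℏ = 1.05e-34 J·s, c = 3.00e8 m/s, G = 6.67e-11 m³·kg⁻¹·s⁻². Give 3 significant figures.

2.23e6 kg·m/s

One Planck momentum: p_P = √(ℏc³/G) = 6.52 kg·m/s.
3.42e5 × 6.52 kg·m/s = 2.23e6 kg·m/s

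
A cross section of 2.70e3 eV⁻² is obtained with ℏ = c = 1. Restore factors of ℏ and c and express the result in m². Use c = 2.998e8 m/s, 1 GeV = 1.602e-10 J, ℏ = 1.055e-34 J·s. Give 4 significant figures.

Area is [L]² = [E]⁻²·(ℏc)²; restore (ℏc)².
1 GeV⁻² → (ℏc)² × (1 GeV in J)⁻² = 3.898e-32 m².
Convert the energy scale: 2.70e3 eV⁻² = 2.70e21 GeV⁻².
Result: 2.70e21 × 3.898e-32 = 1.052e-10 m².

1.052e-10 m²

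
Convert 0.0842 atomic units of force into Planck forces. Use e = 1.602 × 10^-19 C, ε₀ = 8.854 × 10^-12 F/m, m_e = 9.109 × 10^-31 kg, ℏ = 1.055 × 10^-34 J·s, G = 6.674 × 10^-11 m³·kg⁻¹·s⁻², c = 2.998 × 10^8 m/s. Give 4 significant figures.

5.718 × 10^-53

atomic unit of force: F_au = E_h/a₀ = m_e²e⁶/((4πε₀)³ℏ⁴) = 8.220 × 10^-8 N
Planck force: F_P = c⁴/G = 1.210 × 10^44 N
0.0842 × 8.220 × 10^-8 / 1.210 × 10^44 = 5.718 × 10^-53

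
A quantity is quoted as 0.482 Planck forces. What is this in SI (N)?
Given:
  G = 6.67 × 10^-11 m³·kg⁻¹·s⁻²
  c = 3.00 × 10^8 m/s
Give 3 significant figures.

One Planck force: F_P = c⁴/G = 1.21 × 10^44 N.
0.482 × 1.21 × 10^44 N = 5.85 × 10^43 N

5.85 × 10^43 N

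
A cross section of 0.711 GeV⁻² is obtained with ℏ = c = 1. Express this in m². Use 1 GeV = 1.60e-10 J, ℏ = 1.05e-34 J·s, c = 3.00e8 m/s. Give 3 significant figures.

2.76e-32 m²

Area is [L]² = [E]⁻²·(ℏc)²; restore (ℏc)².
1 GeV⁻² → (ℏc)² × (1 GeV in J)⁻² = 3.88e-32 m².
Result: 0.711 × 3.88e-32 = 2.76e-32 m².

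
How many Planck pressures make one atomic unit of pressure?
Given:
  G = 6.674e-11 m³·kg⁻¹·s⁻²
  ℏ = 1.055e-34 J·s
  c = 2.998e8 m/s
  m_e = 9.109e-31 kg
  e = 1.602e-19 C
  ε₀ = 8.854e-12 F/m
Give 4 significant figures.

atomic unit of pressure: P_au = E_h/a₀³ = m_e⁴e¹⁰/((4πε₀)⁵ℏ⁸) = 2.929e13 Pa
Planck pressure: p_P = c⁷/(ℏG²) = 4.632e113 Pa
ratio = 2.929e13 / 4.632e113 = 6.323e-101

6.323e-101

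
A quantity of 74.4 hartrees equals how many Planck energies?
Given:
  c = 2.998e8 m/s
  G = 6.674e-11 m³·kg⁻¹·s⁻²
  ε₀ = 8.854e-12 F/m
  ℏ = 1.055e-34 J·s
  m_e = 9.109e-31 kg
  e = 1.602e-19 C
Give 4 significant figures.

hartree: E_h = m_e e⁴/(4πε₀ℏ)² = 4.354e-18 J
Planck energy: E_P = √(ℏc⁵/G) = 1.957e9 J
74.4 × 4.354e-18 / 1.957e9 = 1.656e-25

1.656e-25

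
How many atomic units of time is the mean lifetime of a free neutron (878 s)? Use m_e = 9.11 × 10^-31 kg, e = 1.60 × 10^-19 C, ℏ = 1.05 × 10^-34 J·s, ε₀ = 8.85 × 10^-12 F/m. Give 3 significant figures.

3.66 × 10^19

atomic unit of time: τ_au = (4πε₀)²ℏ³/(m_e e⁴) = 2.40 × 10^-17 s.
878 / 2.40 × 10^-17 = 3.66 × 10^19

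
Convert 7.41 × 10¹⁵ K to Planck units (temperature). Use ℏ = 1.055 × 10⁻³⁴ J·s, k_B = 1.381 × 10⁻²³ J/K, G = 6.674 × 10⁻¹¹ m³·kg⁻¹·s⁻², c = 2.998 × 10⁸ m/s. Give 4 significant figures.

Planck temperature: T_P = √(ℏc⁵/G) / k_B = 1.417 × 10³² K.
7.41 × 10¹⁵ / 1.417 × 10³² = 5.230 × 10⁻¹⁷

5.230 × 10⁻¹⁷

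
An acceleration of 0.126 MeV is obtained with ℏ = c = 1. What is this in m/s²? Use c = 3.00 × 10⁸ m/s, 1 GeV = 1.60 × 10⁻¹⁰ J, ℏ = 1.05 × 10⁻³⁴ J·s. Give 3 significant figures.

Acceleration is [L]/[T]² = c·[E]/ℏ.
1 GeV → c/ℏ × (1 GeV in J) = 4.57 × 10³² m/s².
Convert the energy scale: 0.126 MeV = 1.26 × 10⁻⁴ GeV.
Result: 1.26 × 10⁻⁴ × 4.57 × 10³² = 5.76 × 10²⁸ m/s².

5.76 × 10²⁸ m/s²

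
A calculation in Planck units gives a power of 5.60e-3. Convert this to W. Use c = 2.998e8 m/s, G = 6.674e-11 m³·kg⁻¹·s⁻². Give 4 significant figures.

One Planck power: P_P = c⁵/G = 3.629e52 W.
5.60e-3 × 3.629e52 W = 2.032e50 W

2.032e50 W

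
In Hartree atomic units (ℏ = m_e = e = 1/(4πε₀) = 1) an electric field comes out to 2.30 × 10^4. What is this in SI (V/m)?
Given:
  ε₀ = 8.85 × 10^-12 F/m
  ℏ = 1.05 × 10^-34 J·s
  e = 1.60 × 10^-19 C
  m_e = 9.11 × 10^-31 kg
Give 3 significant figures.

One atomic unit of electric field: E_au = E_h/(e a₀) = m_e²e⁵/((4πε₀)³ℏ⁴) = 5.20 × 10^11 V/m.
2.30 × 10^4 × 5.20 × 10^11 V/m = 1.20 × 10^16 V/m

1.20 × 10^16 V/m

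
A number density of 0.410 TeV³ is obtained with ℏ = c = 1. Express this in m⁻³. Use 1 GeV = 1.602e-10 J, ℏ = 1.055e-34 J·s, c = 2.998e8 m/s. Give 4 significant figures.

5.327e55 m⁻³

Number density is [L]⁻³ = [E]³/(ℏc)³.
1 GeV³ → 1/(ℏc)³ × (1 GeV in J)³ = 1.299e47 m⁻³.
Convert the energy scale: 0.410 TeV³ = 4.10e8 GeV³.
Result: 4.10e8 × 1.299e47 = 5.327e55 m⁻³.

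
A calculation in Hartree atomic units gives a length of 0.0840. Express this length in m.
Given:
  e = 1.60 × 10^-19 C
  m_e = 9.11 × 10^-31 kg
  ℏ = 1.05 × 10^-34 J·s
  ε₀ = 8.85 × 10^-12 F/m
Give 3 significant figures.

One Bohr radius: a₀ = 4πε₀ℏ²/(m_e e²) = 5.26 × 10^-11 m.
0.0840 × 5.26 × 10^-11 m = 4.42 × 10^-12 m

4.42 × 10^-12 m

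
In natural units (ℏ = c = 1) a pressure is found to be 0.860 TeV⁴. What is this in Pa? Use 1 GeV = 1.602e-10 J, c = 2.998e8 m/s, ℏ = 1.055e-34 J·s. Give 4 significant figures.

1.790e49 Pa

Pressure is [E]/[L]³ = [E]⁴/(ℏc)³.
1 GeV⁴ → 1/(ℏc)³ × (1 GeV in J)⁴ = 2.082e37 Pa.
Convert the energy scale: 0.860 TeV⁴ = 8.60e11 GeV⁴.
Result: 8.60e11 × 2.082e37 = 1.790e49 Pa.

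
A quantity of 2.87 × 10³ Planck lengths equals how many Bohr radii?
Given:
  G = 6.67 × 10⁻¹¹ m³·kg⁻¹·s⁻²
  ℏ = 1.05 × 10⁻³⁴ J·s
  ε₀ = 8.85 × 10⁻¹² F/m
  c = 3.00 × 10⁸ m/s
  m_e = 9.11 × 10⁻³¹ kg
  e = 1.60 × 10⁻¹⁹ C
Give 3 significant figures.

Planck length: ℓ_P = √(ℏG/c³) = 1.61 × 10⁻³⁵ m
Bohr radius: a₀ = 4πε₀ℏ²/(m_e e²) = 5.26 × 10⁻¹¹ m
2.87 × 10³ × 1.61 × 10⁻³⁵ / 5.26 × 10⁻¹¹ = 8.79 × 10⁻²²

8.79 × 10⁻²²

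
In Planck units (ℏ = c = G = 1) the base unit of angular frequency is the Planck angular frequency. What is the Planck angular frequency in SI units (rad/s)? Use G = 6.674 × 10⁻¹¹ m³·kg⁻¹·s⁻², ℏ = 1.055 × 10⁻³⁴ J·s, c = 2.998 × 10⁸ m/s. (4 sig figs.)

1.855 × 10⁴³ rad/s

ω_P = √(c⁵/(ℏG))
  = √(3.440 × 10⁸⁶)
  = 1.855 × 10⁴³ rad/s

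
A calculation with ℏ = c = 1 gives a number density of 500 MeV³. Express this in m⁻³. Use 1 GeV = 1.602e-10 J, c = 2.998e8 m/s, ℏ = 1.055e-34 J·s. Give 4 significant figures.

Number density is [L]⁻³ = [E]³/(ℏc)³.
1 GeV³ → 1/(ℏc)³ × (1 GeV in J)³ = 1.299e47 m⁻³.
Convert the energy scale: 500 MeV³ = 5.00e-7 GeV³.
Result: 5.00e-7 × 1.299e47 = 6.497e40 m⁻³.

6.497e40 m⁻³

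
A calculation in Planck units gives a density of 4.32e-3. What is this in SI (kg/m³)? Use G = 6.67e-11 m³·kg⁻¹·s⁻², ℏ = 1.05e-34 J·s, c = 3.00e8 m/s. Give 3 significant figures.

One Planck density: ρ_P = c⁵/(ℏG²) = 5.20e96 kg/m³.
4.32e-3 × 5.20e96 kg/m³ = 2.25e94 kg/m³

2.25e94 kg/m³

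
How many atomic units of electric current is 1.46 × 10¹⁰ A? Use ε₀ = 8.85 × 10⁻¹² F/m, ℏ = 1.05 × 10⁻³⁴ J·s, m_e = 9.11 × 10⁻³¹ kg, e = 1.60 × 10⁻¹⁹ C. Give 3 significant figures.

2.19 × 10¹²

atomic unit of electric current: I_au = e E_h/ℏ = m_e e⁵/((4πε₀)²ℏ³) = 6.67 × 10⁻³ A.
1.46 × 10¹⁰ / 6.67 × 10⁻³ = 2.19 × 10¹²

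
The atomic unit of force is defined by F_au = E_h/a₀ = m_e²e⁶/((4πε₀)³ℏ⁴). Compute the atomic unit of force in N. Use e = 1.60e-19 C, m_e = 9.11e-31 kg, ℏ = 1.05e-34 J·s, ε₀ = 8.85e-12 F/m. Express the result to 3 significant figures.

8.33e-8 N

F_au = E_h/a₀ = m_e²e⁶/((4πε₀)³ℏ⁴)
E_h = 4.38e-18 J
a₀ = 5.26e-11 m
E_h/a₀ = 8.33e-8 N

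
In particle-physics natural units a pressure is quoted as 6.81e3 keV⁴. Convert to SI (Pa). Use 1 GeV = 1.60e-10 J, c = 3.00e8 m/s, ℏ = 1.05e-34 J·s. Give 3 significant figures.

Pressure is [E]/[L]³ = [E]⁴/(ℏc)³.
1 GeV⁴ → 1/(ℏc)³ × (1 GeV in J)⁴ = 2.10e37 Pa.
Convert the energy scale: 6.81e3 keV⁴ = 6.81e-21 GeV⁴.
Result: 6.81e-21 × 2.10e37 = 1.43e17 Pa.

1.43e17 Pa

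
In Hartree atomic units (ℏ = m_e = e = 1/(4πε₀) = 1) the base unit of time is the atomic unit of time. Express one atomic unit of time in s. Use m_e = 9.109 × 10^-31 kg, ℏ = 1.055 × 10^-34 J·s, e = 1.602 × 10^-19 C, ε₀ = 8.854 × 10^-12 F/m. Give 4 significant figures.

τ_au = (4πε₀)²ℏ³/(m_e e⁴)
E_h = 4.354 × 10^-18 J
ℏ/E_h = 2.423 × 10^-17 s

2.423 × 10^-17 s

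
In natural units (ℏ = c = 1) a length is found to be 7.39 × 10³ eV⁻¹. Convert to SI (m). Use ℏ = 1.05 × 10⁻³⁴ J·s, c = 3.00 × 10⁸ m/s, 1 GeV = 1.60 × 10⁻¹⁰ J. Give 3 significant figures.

A length is [E]⁻¹ in ℏ=c=1; restore one factor of ℏc.
1 GeV⁻¹ → ℏc × (1 GeV in J)⁻¹ = 1.97 × 10⁻¹⁶ m.
Convert the energy scale: 7.39 × 10³ eV⁻¹ = 7.39 × 10¹² GeV⁻¹.
Result: 7.39 × 10¹² × 1.97 × 10⁻¹⁶ = 1.45 × 10⁻³ m.

1.45 × 10⁻³ m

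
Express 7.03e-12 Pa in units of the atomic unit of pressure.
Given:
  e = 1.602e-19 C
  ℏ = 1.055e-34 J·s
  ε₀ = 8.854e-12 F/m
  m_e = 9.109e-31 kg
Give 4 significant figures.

2.400e-25

atomic unit of pressure: P_au = E_h/a₀³ = m_e⁴e¹⁰/((4πε₀)⁵ℏ⁸) = 2.929e13 Pa.
7.03e-12 / 2.929e13 = 2.400e-25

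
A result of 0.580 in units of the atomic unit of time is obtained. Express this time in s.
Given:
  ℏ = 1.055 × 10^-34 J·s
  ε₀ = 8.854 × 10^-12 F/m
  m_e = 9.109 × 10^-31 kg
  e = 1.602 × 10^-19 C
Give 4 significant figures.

One atomic unit of time: τ_au = (4πε₀)²ℏ³/(m_e e⁴) = 2.423 × 10^-17 s.
0.580 × 2.423 × 10^-17 s = 1.405 × 10^-17 s

1.405 × 10^-17 s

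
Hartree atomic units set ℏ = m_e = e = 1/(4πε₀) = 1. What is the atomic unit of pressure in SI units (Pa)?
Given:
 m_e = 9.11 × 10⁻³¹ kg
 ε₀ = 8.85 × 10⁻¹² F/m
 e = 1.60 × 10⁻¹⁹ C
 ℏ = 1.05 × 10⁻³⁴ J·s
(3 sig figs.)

3.01 × 10¹³ Pa

Dimensional analysis gives P_au = E_h/a₀³ = m_e⁴e¹⁰/((4πε₀)⁵ℏ⁸).
E_h = 4.38 × 10⁻¹⁸ J
a₀ = 5.26 × 10⁻¹¹ m
E_h/a₀³ = 3.01 × 10¹³ Pa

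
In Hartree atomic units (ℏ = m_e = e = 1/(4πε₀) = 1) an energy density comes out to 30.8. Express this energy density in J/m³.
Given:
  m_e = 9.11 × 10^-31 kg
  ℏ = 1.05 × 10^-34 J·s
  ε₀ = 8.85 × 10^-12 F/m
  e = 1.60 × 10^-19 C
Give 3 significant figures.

One atomic unit of energy density: u_au = E_h/a₀³ = m_e⁴e¹⁰/((4πε₀)⁵ℏ⁸) = 3.01 × 10^13 J/m³.
30.8 × 3.01 × 10^13 J/m³ = 9.28 × 10^14 J/m³

9.28 × 10^14 J/m³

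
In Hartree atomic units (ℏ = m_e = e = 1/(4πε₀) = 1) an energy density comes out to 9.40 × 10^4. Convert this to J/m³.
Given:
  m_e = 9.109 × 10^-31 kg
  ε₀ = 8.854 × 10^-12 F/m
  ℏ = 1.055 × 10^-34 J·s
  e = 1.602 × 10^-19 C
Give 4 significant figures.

One atomic unit of energy density: u_au = E_h/a₀³ = m_e⁴e¹⁰/((4πε₀)⁵ℏ⁸) = 2.929 × 10^13 J/m³.
9.40 × 10^4 × 2.929 × 10^13 J/m³ = 2.753 × 10^18 J/m³

2.753 × 10^18 J/m³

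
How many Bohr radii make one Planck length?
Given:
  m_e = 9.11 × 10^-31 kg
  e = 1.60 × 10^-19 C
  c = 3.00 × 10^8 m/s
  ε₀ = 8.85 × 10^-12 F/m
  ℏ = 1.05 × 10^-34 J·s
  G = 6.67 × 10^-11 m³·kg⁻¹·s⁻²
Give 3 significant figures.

Planck length: ℓ_P = √(ℏG/c³) = 1.61 × 10^-35 m
Bohr radius: a₀ = 4πε₀ℏ²/(m_e e²) = 5.26 × 10^-11 m
ratio = 1.61 × 10^-35 / 5.26 × 10^-11 = 3.06 × 10^-25

3.06 × 10^-25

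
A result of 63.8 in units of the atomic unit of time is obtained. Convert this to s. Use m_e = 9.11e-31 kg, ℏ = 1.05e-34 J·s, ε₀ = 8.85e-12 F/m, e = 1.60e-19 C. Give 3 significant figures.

1.53e-15 s

One atomic unit of time: τ_au = (4πε₀)²ℏ³/(m_e e⁴) = 2.40e-17 s.
63.8 × 2.40e-17 s = 1.53e-15 s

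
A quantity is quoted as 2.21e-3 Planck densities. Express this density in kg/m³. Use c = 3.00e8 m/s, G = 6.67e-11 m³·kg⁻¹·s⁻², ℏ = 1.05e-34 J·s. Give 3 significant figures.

1.15e94 kg/m³

One Planck density: ρ_P = c⁵/(ℏG²) = 5.20e96 kg/m³.
2.21e-3 × 5.20e96 kg/m³ = 1.15e94 kg/m³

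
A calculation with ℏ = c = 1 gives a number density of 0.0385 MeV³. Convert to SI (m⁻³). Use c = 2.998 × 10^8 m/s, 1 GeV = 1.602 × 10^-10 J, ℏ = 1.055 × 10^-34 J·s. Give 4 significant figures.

Number density is [L]⁻³ = [E]³/(ℏc)³.
1 GeV³ → 1/(ℏc)³ × (1 GeV in J)³ = 1.299 × 10^47 m⁻³.
Convert the energy scale: 0.0385 MeV³ = 3.85 × 10^-11 GeV³.
Result: 3.85 × 10^-11 × 1.299 × 10^47 = 5.003 × 10^36 m⁻³.

5.003 × 10^36 m⁻³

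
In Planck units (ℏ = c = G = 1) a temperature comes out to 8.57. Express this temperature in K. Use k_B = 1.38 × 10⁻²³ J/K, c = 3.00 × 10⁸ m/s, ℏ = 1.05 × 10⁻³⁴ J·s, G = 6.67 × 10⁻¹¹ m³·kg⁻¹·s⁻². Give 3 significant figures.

1.21 × 10³³ K

One Planck temperature: T_P = √(ℏc⁵/G) / k_B = 1.42 × 10³² K.
8.57 × 1.42 × 10³² K = 1.21 × 10³³ K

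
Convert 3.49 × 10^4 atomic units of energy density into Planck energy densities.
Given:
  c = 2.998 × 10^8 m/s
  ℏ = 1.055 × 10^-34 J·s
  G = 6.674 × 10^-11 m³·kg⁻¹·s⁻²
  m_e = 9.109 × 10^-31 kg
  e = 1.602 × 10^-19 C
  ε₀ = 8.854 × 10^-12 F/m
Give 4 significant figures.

2.207 × 10^-96

atomic unit of energy density: u_au = E_h/a₀³ = m_e⁴e¹⁰/((4πε₀)⁵ℏ⁸) = 2.929 × 10^13 J/m³
Planck energy density: u_P = c⁷/(ℏG²) = 4.632 × 10^113 J/m³
3.49 × 10^4 × 2.929 × 10^13 / 4.632 × 10^113 = 2.207 × 10^-96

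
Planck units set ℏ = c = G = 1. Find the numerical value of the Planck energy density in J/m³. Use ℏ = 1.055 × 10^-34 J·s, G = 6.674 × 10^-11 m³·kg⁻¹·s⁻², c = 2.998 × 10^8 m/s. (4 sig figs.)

Dimensional analysis gives u_P = c⁷/(ℏG²).
  = 2.177 × 10^59 / 4.699 × 10^-55
  = 4.632 × 10^113 J/m³

4.632 × 10^113 J/m³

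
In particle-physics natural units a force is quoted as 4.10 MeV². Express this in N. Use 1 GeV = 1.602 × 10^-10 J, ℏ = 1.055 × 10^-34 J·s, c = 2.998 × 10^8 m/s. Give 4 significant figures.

3.327 N

Force is [E]/[L] = [E]²/(ℏc); restore (ℏc)⁻¹.
1 GeV² → 1/(ℏc) × (1 GeV in J)² = 8.114 × 10^5 N.
Convert the energy scale: 4.10 MeV² = 4.10 × 10^-6 GeV².
Result: 4.10 × 10^-6 × 8.114 × 10^5 = 3.327 N.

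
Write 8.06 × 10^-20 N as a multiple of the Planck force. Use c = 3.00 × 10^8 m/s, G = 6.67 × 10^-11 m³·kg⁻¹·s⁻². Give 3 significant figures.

Planck force: F_P = c⁴/G = 1.21 × 10^44 N.
8.06 × 10^-20 / 1.21 × 10^44 = 6.64 × 10^-64

6.64 × 10^-64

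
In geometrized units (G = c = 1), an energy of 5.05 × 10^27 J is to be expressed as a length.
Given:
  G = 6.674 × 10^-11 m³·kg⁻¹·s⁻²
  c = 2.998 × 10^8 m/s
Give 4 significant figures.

4.172 × 10^-17 m

Energy → length via G/c⁴.
5.05 × 10^27 J × (G/c⁴) = 4.172 × 10^-17 m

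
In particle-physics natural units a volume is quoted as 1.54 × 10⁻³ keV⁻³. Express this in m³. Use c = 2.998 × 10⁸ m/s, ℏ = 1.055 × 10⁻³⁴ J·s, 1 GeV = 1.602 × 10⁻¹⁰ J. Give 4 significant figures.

Volume is [L]³ = [E]⁻³·(ℏc)³.
1 GeV⁻³ → (ℏc)³ × (1 GeV in J)⁻³ = 7.696 × 10⁻⁴⁸ m³.
Convert the energy scale: 1.54 × 10⁻³ keV⁻³ = 1.54 × 10¹⁵ GeV⁻³.
Result: 1.54 × 10¹⁵ × 7.696 × 10⁻⁴⁸ = 1.185 × 10⁻³² m³.

1.185 × 10⁻³² m³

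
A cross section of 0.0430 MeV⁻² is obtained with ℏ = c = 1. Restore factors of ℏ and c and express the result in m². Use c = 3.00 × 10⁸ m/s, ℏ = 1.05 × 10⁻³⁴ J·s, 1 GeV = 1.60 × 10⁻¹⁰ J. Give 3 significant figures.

1.67 × 10⁻²⁷ m²

Area is [L]² = [E]⁻²·(ℏc)²; restore (ℏc)².
1 GeV⁻² → (ℏc)² × (1 GeV in J)⁻² = 3.88 × 10⁻³² m².
Convert the energy scale: 0.0430 MeV⁻² = 4.30 × 10⁴ GeV⁻².
Result: 4.30 × 10⁴ × 3.88 × 10⁻³² = 1.67 × 10⁻²⁷ m².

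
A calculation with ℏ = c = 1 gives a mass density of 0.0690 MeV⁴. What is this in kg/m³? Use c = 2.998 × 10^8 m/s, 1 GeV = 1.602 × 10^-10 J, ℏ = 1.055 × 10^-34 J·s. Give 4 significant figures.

1.598 × 10^7 kg/m³

Mass density is [E]/(c²[L]³) = [E]⁴/(ℏ³c⁵).
1 GeV⁴ → 1/(ℏ³c⁵) × (1 GeV in J)⁴ = 2.316 × 10^20 kg/m³.
Convert the energy scale: 0.0690 MeV⁴ = 6.90 × 10^-14 GeV⁴.
Result: 6.90 × 10^-14 × 2.316 × 10^20 = 1.598 × 10^7 kg/m³.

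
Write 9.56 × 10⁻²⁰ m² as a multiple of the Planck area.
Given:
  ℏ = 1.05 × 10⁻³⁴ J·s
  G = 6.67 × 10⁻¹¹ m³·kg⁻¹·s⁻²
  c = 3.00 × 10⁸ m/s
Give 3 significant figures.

Planck area: A_P = ℏG/c³ = 2.59 × 10⁻⁷⁰ m².
9.56 × 10⁻²⁰ / 2.59 × 10⁻⁷⁰ = 3.69 × 10⁵⁰

3.69 × 10⁵⁰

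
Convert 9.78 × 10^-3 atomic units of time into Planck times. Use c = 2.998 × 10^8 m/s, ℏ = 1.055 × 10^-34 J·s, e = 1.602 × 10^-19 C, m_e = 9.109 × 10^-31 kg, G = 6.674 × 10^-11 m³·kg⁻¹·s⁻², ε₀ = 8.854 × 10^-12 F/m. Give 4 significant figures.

4.395 × 10^24

atomic unit of time: τ_au = (4πε₀)²ℏ³/(m_e e⁴) = 2.423 × 10^-17 s
Planck time: t_P = √(ℏG/c⁵) = 5.392 × 10^-44 s
9.78 × 10^-3 × 2.423 × 10^-17 / 5.392 × 10^-44 = 4.395 × 10^24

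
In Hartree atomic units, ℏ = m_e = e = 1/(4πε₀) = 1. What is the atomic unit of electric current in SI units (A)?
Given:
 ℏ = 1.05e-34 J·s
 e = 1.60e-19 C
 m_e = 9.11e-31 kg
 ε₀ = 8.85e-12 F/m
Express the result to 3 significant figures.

6.67e-3 A

From ℏ = m_e = e = 1/(4πε₀) = 1 the current scale is I_au = e E_h/ℏ = m_e e⁵/((4πε₀)²ℏ³).
E_h = 4.38e-18 J
e·E_h/ℏ = 6.67e-3 A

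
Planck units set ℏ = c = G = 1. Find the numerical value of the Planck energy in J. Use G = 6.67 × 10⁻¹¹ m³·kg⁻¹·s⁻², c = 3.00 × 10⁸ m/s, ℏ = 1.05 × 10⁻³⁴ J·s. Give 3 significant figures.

1.96 × 10⁹ J

The unique combination of the constants set to 1 with dimensions of energy is E_P = √(ℏc⁵/G).
  = √(3.83 × 10¹⁸)
  = 1.96 × 10⁹ J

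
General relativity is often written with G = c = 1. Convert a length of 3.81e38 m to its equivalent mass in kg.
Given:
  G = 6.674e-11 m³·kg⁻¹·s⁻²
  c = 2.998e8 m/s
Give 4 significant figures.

Length → mass via c²/G.
3.81e38 m × (c²/G) = 5.131e65 kg

5.131e65 kg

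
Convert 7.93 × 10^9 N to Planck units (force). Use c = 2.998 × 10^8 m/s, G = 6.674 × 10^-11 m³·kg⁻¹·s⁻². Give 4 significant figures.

Planck force: F_P = c⁴/G = 1.210 × 10^44 N.
7.93 × 10^9 / 1.210 × 10^44 = 6.551 × 10^-35

6.551 × 10^-35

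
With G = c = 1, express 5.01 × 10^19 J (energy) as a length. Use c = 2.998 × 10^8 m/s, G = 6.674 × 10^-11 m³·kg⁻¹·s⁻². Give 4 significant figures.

4.139 × 10^-25 m

Energy → length via G/c⁴.
5.01 × 10^19 J × (G/c⁴) = 4.139 × 10^-25 m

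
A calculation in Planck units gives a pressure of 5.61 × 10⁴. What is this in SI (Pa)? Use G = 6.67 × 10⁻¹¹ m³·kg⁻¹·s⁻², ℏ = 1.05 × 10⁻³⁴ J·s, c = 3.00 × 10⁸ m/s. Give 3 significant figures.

2.63 × 10¹¹⁸ Pa

One Planck pressure: p_P = c⁷/(ℏG²) = 4.68 × 10¹¹³ Pa.
5.61 × 10⁴ × 4.68 × 10¹¹³ Pa = 2.63 × 10¹¹⁸ Pa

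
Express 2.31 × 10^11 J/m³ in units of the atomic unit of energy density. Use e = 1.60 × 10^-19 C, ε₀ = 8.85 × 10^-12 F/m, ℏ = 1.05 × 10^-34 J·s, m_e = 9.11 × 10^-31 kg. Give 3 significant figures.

atomic unit of energy density: u_au = E_h/a₀³ = m_e⁴e¹⁰/((4πε₀)⁵ℏ⁸) = 3.01 × 10^13 J/m³.
2.31 × 10^11 / 3.01 × 10^13 = 7.67 × 10^-3

7.67 × 10^-3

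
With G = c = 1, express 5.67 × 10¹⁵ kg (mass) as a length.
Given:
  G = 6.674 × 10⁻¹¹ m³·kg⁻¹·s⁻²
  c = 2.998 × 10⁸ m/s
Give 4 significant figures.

In G = c = 1 units mass has dimensions of length; the conversion factor is G/c².
5.67 × 10¹⁵ kg × (G/c²) = 4.210 × 10⁻¹² m

4.210 × 10⁻¹² m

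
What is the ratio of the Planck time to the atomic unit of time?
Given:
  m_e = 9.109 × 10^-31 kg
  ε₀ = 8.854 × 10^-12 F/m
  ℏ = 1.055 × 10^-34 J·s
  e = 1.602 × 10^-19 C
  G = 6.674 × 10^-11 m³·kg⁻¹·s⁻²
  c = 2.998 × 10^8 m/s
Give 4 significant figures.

2.225 × 10^-27

Planck time: t_P = √(ℏG/c⁵) = 5.392 × 10^-44 s
atomic unit of time: τ_au = (4πε₀)²ℏ³/(m_e e⁴) = 2.423 × 10^-17 s
ratio = 5.392 × 10^-44 / 2.423 × 10^-17 = 2.225 × 10^-27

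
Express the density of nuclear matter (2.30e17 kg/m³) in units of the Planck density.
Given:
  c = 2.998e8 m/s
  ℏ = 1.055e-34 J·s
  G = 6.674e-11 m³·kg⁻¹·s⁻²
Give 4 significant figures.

Planck density: ρ_P = c⁵/(ℏG²) = 5.154e96 kg/m³.
2.30e17 / 5.154e96 = 4.463e-80

4.463e-80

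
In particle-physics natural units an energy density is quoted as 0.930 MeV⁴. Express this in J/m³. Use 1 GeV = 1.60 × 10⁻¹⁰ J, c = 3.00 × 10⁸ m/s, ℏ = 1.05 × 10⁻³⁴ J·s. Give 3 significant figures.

1.95 × 10²⁵ J/m³

[E]/[L]³ = [E]⁴/(ℏc)³; restore (ℏc)⁻³.
1 GeV⁴ → 1/(ℏc)³ × (1 GeV in J)⁴ = 2.10 × 10³⁷ J/m³.
Convert the energy scale: 0.930 MeV⁴ = 9.30 × 10⁻¹³ GeV⁴.
Result: 9.30 × 10⁻¹³ × 2.10 × 10³⁷ = 1.95 × 10²⁵ J/m³.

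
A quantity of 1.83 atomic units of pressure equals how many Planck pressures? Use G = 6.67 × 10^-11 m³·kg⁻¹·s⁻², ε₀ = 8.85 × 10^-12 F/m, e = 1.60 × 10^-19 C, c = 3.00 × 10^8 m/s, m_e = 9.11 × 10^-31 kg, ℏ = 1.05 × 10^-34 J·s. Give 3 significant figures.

1.18 × 10^-100

atomic unit of pressure: P_au = E_h/a₀³ = m_e⁴e¹⁰/((4πε₀)⁵ℏ⁸) = 3.01 × 10^13 Pa
Planck pressure: p_P = c⁷/(ℏG²) = 4.68 × 10^113 Pa
1.83 × 3.01 × 10^13 / 4.68 × 10^113 = 1.18 × 10^-100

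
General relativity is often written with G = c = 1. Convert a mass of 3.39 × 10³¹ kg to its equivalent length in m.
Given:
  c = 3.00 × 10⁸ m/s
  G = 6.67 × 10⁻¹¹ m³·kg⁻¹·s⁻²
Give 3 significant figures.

2.51 × 10⁴ m

In G = c = 1 units mass has dimensions of length; the conversion factor is G/c².
3.39 × 10³¹ kg × (G/c²) = 2.51 × 10⁴ m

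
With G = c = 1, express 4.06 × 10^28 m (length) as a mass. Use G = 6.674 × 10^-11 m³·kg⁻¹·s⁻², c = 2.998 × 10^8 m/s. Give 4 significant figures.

Length → mass via c²/G.
4.06 × 10^28 m × (c²/G) = 5.468 × 10^55 kg

5.468 × 10^55 kg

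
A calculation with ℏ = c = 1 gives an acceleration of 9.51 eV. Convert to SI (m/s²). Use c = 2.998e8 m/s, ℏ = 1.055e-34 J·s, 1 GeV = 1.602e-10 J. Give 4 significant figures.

4.329e24 m/s²

Acceleration is [L]/[T]² = c·[E]/ℏ.
1 GeV → c/ℏ × (1 GeV in J) = 4.552e32 m/s².
Convert the energy scale: 9.51 eV = 9.51e-9 GeV.
Result: 9.51e-9 × 4.552e32 = 4.329e24 m/s².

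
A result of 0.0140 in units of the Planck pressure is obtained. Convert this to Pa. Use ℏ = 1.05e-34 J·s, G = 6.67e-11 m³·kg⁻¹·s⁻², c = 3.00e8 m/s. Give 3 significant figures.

One Planck pressure: p_P = c⁷/(ℏG²) = 4.68e113 Pa.
0.0140 × 4.68e113 Pa = 6.55e111 Pa

6.55e111 Pa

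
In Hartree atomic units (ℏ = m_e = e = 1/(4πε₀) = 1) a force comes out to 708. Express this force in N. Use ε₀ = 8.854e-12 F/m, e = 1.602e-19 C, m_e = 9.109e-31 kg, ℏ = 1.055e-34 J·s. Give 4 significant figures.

One atomic unit of force: F_au = E_h/a₀ = m_e²e⁶/((4πε₀)³ℏ⁴) = 8.220e-8 N.
708 × 8.220e-8 N = 5.820e-5 N

5.820e-5 N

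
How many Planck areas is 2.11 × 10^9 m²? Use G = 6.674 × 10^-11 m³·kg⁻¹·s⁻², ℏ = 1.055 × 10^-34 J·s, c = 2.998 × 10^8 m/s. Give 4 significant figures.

8.075 × 10^78

Planck area: A_P = ℏG/c³ = 2.613 × 10^-70 m².
2.11 × 10^9 / 2.613 × 10^-70 = 8.075 × 10^78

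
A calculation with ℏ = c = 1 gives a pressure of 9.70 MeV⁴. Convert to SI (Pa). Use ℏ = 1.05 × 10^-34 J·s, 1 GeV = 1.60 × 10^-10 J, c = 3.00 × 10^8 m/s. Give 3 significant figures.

Pressure is [E]/[L]³ = [E]⁴/(ℏc)³.
1 GeV⁴ → 1/(ℏc)³ × (1 GeV in J)⁴ = 2.10 × 10^37 Pa.
Convert the energy scale: 9.70 MeV⁴ = 9.70 × 10^-12 GeV⁴.
Result: 9.70 × 10^-12 × 2.10 × 10^37 = 2.03 × 10^26 Pa.

2.03 × 10^26 Pa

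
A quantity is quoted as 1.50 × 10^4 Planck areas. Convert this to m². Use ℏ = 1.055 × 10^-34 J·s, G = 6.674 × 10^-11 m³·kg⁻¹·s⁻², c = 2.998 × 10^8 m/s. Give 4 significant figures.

One Planck area: A_P = ℏG/c³ = 2.613 × 10^-70 m².
1.50 × 10^4 × 2.613 × 10^-70 m² = 3.920 × 10^-66 m²

3.920 × 10^-66 m²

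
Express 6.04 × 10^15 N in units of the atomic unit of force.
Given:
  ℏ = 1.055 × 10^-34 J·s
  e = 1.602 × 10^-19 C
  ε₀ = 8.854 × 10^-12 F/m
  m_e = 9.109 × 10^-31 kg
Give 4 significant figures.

7.348 × 10^22

atomic unit of force: F_au = E_h/a₀ = m_e²e⁶/((4πε₀)³ℏ⁴) = 8.220 × 10^-8 N.
6.04 × 10^15 / 8.220 × 10^-8 = 7.348 × 10^22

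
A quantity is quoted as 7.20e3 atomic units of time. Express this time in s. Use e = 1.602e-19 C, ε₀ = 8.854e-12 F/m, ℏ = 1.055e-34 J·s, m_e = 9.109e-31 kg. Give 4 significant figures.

One atomic unit of time: τ_au = (4πε₀)²ℏ³/(m_e e⁴) = 2.423e-17 s.
7.20e3 × 2.423e-17 s = 1.744e-13 s

1.744e-13 s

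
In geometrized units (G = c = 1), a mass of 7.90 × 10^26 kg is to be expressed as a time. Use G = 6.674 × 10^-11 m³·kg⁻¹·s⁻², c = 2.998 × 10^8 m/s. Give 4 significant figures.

Mass → time via G/c³.
7.90 × 10^26 kg × (G/c³) = 1.957 × 10^-9 s

1.957 × 10^-9 s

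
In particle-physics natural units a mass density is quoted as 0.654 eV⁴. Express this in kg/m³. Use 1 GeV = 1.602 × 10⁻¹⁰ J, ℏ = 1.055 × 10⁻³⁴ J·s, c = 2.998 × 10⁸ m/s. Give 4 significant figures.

1.515 × 10⁻¹⁶ kg/m³

Mass density is [E]/(c²[L]³) = [E]⁴/(ℏ³c⁵).
1 GeV⁴ → 1/(ℏ³c⁵) × (1 GeV in J)⁴ = 2.316 × 10²⁰ kg/m³.
Convert the energy scale: 0.654 eV⁴ = 6.54 × 10⁻³⁷ GeV⁴.
Result: 6.54 × 10⁻³⁷ × 2.316 × 10²⁰ = 1.515 × 10⁻¹⁶ kg/m³.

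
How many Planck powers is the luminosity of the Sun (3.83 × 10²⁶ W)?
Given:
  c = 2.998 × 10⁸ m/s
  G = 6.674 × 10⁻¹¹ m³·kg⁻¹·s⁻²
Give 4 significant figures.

Planck power: P_P = c⁵/G = 3.629 × 10⁵² W.
3.83 × 10²⁶ / 3.629 × 10⁵² = 1.055 × 10⁻²⁶

1.055 × 10⁻²⁶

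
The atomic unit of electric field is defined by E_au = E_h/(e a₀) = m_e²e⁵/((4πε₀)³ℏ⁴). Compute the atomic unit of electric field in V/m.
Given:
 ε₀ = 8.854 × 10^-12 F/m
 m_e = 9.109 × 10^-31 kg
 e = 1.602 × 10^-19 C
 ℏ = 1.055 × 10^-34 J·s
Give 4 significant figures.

5.131 × 10^11 V/m

E_au = E_h/(e a₀) = m_e²e⁵/((4πε₀)³ℏ⁴)
E_h = 4.354 × 10^-18 J
a₀ = 5.297 × 10^-11 m
E_h/(e·a₀) = 5.131 × 10^11 V/m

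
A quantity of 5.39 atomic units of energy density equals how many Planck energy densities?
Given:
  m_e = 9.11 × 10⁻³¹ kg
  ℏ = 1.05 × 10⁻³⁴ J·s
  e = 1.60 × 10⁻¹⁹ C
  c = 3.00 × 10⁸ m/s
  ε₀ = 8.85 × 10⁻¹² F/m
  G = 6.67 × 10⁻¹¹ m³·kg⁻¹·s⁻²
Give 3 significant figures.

atomic unit of energy density: u_au = E_h/a₀³ = m_e⁴e¹⁰/((4πε₀)⁵ℏ⁸) = 3.01 × 10¹³ J/m³
Planck energy density: u_P = c⁷/(ℏG²) = 4.68 × 10¹¹³ J/m³
5.39 × 3.01 × 10¹³ / 4.68 × 10¹¹³ = 3.47 × 10⁻¹⁰⁰

3.47 × 10⁻¹⁰⁰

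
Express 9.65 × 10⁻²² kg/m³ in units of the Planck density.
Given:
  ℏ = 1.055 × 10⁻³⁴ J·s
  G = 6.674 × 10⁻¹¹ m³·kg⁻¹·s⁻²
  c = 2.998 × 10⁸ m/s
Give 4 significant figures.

Planck density: ρ_P = c⁵/(ℏG²) = 5.154 × 10⁹⁶ kg/m³.
9.65 × 10⁻²² / 5.154 × 10⁹⁶ = 1.872 × 10⁻¹¹⁸

1.872 × 10⁻¹¹⁸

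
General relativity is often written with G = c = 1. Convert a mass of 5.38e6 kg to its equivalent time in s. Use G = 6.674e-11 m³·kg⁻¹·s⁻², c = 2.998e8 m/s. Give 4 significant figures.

1.333e-29 s

Mass → time via G/c³.
5.38e6 kg × (G/c³) = 1.333e-29 s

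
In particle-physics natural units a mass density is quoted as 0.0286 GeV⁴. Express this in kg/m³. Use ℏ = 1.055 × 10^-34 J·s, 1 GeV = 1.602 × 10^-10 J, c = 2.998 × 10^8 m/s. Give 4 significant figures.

Mass density is [E]/(c²[L]³) = [E]⁴/(ℏ³c⁵).
1 GeV⁴ → 1/(ℏ³c⁵) × (1 GeV in J)⁴ = 2.316 × 10^20 kg/m³.
Result: 0.0286 × 2.316 × 10^20 = 6.624 × 10^18 kg/m³.

6.624 × 10^18 kg/m³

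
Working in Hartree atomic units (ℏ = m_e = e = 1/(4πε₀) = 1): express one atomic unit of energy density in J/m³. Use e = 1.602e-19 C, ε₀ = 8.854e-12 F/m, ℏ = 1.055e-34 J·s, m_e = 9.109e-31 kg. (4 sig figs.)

2.929e13 J/m³

Dimensional analysis gives u_au = E_h/a₀³ = m_e⁴e¹⁰/((4πε₀)⁵ℏ⁸).
E_h = 4.354e-18 J
a₀ = 5.297e-11 m
E_h/a₀³ = 2.929e13 J/m³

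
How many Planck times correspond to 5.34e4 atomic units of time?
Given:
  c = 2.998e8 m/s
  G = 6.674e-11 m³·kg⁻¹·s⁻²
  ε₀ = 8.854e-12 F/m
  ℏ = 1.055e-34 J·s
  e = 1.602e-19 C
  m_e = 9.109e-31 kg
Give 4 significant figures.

2.400e31

atomic unit of time: τ_au = (4πε₀)²ℏ³/(m_e e⁴) = 2.423e-17 s
Planck time: t_P = √(ℏG/c⁵) = 5.392e-44 s
5.34e4 × 2.423e-17 / 5.392e-44 = 2.400e31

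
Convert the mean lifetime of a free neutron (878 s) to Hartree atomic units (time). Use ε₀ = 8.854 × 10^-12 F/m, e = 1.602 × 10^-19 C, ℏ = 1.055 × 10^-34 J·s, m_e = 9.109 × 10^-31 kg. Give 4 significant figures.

atomic unit of time: τ_au = (4πε₀)²ℏ³/(m_e e⁴) = 2.423 × 10^-17 s.
878 / 2.423 × 10^-17 = 3.624 × 10^19

3.624 × 10^19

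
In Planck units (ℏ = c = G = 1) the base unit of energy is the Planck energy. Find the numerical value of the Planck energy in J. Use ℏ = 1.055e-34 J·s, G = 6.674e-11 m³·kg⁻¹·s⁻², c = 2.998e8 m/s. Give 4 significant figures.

E_P = √(ℏc⁵/G)
  = √(3.828e18)
  = 1.957e9 J

1.957e9 J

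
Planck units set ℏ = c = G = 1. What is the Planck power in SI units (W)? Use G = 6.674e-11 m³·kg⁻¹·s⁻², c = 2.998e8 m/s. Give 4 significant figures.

From ℏ = c = G = 1 the power scale is P_P = c⁵/G.
  = 2.422e42 / 6.674e-11
  = 3.629e52 W

3.629e52 W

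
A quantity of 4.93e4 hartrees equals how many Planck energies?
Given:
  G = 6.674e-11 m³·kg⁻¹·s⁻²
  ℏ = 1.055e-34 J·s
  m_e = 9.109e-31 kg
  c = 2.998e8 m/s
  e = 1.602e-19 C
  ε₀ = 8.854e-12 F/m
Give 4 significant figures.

hartree: E_h = m_e e⁴/(4πε₀ℏ)² = 4.354e-18 J
Planck energy: E_P = √(ℏc⁵/G) = 1.957e9 J
4.93e4 × 4.354e-18 / 1.957e9 = 1.097e-22

1.097e-22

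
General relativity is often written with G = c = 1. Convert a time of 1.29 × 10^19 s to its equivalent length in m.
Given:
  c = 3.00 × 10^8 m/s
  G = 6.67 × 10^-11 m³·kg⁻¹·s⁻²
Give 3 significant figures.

3.87 × 10^27 m

Time → length via c.
1.29 × 10^19 s × (c) = 3.87 × 10^27 m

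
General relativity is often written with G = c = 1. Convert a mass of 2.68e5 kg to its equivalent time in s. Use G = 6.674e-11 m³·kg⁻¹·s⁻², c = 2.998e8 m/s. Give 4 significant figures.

6.638e-31 s

Mass → time via G/c³.
2.68e5 kg × (G/c³) = 6.638e-31 s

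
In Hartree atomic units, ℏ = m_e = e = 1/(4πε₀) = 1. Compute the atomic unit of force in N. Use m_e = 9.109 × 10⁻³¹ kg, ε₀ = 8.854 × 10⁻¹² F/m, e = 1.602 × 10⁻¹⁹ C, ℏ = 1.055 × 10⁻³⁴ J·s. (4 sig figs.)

Dimensional analysis gives F_au = E_h/a₀ = m_e²e⁶/((4πε₀)³ℏ⁴).
E_h = 4.354 × 10⁻¹⁸ J
a₀ = 5.297 × 10⁻¹¹ m
E_h/a₀ = 8.220 × 10⁻⁸ N

8.220 × 10⁻⁸ N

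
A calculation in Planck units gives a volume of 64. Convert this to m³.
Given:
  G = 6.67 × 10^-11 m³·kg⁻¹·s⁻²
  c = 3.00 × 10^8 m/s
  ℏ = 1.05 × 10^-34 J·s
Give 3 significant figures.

2.67 × 10^-103 m³

One Planck volume: V_P = (ℏG/c³)^(3/2) = 4.18 × 10^-105 m³.
64 × 4.18 × 10^-105 m³ = 2.67 × 10^-103 m³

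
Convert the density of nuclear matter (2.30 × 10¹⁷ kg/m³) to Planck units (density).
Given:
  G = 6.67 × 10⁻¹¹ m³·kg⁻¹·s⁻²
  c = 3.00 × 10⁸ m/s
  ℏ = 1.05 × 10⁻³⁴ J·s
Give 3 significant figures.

4.42 × 10⁻⁸⁰

Planck density: ρ_P = c⁵/(ℏG²) = 5.20 × 10⁹⁶ kg/m³.
2.30 × 10¹⁷ / 5.20 × 10⁹⁶ = 4.42 × 10⁻⁸⁰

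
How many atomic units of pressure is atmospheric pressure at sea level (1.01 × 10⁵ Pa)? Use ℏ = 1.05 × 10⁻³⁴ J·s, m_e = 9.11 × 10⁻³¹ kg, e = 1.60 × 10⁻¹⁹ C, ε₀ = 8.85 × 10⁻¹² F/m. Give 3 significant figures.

atomic unit of pressure: P_au = E_h/a₀³ = m_e⁴e¹⁰/((4πε₀)⁵ℏ⁸) = 3.01 × 10¹³ Pa.
1.01 × 10⁵ / 3.01 × 10¹³ = 3.35 × 10⁻⁹

3.35 × 10⁻⁹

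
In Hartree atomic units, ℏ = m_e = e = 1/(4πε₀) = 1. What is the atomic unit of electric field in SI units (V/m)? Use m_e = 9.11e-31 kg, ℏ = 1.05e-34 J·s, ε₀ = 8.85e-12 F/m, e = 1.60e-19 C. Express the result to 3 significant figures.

Dimensional analysis gives E_au = E_h/(e a₀) = m_e²e⁵/((4πε₀)³ℏ⁴).
E_h = 4.38e-18 J
a₀ = 5.26e-11 m
E_h/(e·a₀) = 5.20e11 V/m

5.20e11 V/m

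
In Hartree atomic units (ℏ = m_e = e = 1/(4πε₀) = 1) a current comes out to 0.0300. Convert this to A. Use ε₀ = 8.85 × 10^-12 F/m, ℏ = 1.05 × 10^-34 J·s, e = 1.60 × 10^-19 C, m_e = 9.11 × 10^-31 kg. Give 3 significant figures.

2.00 × 10^-4 A

One atomic unit of electric current: I_au = e E_h/ℏ = m_e e⁵/((4πε₀)²ℏ³) = 6.67 × 10^-3 A.
0.0300 × 6.67 × 10^-3 A = 2.00 × 10^-4 A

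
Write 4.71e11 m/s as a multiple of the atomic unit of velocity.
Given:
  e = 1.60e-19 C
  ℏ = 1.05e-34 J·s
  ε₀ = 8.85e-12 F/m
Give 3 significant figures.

2.15e5

atomic unit of velocity: v_au = e²/(4πε₀ℏ) = 2.19e6 m/s.
4.71e11 / 2.19e6 = 2.15e5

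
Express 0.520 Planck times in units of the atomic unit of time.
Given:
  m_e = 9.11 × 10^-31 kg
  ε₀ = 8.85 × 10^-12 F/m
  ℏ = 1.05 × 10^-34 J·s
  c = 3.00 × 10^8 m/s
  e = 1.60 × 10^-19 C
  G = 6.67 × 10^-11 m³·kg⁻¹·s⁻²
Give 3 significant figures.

1.16 × 10^-27

Planck time: t_P = √(ℏG/c⁵) = 5.37 × 10^-44 s
atomic unit of time: τ_au = (4πε₀)²ℏ³/(m_e e⁴) = 2.40 × 10^-17 s
0.520 × 5.37 × 10^-44 / 2.40 × 10^-17 = 1.16 × 10^-27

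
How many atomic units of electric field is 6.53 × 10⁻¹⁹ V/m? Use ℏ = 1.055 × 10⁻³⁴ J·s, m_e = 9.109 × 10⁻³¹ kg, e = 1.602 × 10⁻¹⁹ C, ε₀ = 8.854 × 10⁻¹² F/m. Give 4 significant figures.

1.273 × 10⁻³⁰

atomic unit of electric field: E_au = E_h/(e a₀) = m_e²e⁵/((4πε₀)³ℏ⁴) = 5.131 × 10¹¹ V/m.
6.53 × 10⁻¹⁹ / 5.131 × 10¹¹ = 1.273 × 10⁻³⁰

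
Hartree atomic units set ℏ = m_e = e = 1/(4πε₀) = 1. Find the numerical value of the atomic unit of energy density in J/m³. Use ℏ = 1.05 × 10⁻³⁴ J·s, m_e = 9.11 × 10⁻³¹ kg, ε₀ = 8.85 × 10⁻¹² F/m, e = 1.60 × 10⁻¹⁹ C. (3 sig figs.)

The unique combination of the constants set to 1 with dimensions of energy density is u_au = E_h/a₀³ = m_e⁴e¹⁰/((4πε₀)⁵ℏ⁸).
E_h = 4.38 × 10⁻¹⁸ J
a₀ = 5.26 × 10⁻¹¹ m
E_h/a₀³ = 3.01 × 10¹³ J/m³

3.01 × 10¹³ J/m³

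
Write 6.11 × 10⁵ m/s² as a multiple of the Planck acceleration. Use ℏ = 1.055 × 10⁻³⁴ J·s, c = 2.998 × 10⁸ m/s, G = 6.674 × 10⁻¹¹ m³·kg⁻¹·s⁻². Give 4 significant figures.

1.099 × 10⁻⁴⁶

Planck acceleration: a_P = √(c⁷/(ℏG)) = 5.560 × 10⁵¹ m/s².
6.11 × 10⁵ / 5.560 × 10⁵¹ = 1.099 × 10⁻⁴⁶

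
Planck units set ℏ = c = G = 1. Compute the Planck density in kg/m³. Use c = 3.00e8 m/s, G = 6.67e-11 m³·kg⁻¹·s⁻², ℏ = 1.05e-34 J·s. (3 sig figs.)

5.20e96 kg/m³

From ℏ = c = G = 1 the density scale is ρ_P = c⁵/(ℏG²).
  = 2.43e42 / 4.67e-55
  = 5.20e96 kg/m³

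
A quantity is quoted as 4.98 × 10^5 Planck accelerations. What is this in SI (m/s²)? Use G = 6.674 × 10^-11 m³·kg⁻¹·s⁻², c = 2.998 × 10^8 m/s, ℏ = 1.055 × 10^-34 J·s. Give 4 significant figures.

One Planck acceleration: a_P = √(c⁷/(ℏG)) = 5.560 × 10^51 m/s².
4.98 × 10^5 × 5.560 × 10^51 m/s² = 2.769 × 10^57 m/s²

2.769 × 10^57 m/s²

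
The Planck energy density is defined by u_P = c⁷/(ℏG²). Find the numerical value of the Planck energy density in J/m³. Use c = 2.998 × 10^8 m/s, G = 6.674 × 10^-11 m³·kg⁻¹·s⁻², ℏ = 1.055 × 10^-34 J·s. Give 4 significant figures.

u_P = c⁷/(ℏG²)
  = 2.177 × 10^59 / 4.699 × 10^-55
  = 4.632 × 10^113 J/m³

4.632 × 10^113 J/m³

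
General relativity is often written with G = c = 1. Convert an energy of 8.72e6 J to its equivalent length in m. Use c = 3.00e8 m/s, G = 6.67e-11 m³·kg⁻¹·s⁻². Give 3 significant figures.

7.18e-38 m

Energy → length via G/c⁴.
8.72e6 J × (G/c⁴) = 7.18e-38 m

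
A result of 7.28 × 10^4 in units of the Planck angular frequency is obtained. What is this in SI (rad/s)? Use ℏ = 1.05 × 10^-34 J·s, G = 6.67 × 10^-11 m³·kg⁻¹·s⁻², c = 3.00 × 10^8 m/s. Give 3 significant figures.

One Planck angular frequency: ω_P = √(c⁵/(ℏG)) = 1.86 × 10^43 rad/s.
7.28 × 10^4 × 1.86 × 10^43 rad/s = 1.36 × 10^48 rad/s

1.36 × 10^48 rad/s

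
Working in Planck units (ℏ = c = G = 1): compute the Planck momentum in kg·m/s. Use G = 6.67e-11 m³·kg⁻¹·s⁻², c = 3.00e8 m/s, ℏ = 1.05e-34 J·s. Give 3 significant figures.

The unique combination of the constants set to 1 with dimensions of momentum is p_P = √(ℏc³/G).
  = √(42.5)
  = 6.52 kg·m/s

6.52 kg·m/s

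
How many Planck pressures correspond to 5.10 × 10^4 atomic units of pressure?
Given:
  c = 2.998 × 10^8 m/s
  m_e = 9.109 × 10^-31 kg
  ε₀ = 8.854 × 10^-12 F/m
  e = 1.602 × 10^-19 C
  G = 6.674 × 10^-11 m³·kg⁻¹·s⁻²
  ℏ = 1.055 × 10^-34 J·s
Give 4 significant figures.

atomic unit of pressure: P_au = E_h/a₀³ = m_e⁴e¹⁰/((4πε₀)⁵ℏ⁸) = 2.929 × 10^13 Pa
Planck pressure: p_P = c⁷/(ℏG²) = 4.632 × 10^113 Pa
5.10 × 10^4 × 2.929 × 10^13 / 4.632 × 10^113 = 3.225 × 10^-96

3.225 × 10^-96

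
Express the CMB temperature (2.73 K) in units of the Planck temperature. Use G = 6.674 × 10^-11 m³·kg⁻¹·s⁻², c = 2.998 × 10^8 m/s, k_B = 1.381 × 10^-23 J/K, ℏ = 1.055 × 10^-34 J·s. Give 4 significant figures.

Planck temperature: T_P = √(ℏc⁵/G) / k_B = 1.417 × 10^32 K.
2.73 / 1.417 × 10^32 = 1.927 × 10^-32

1.927 × 10^-32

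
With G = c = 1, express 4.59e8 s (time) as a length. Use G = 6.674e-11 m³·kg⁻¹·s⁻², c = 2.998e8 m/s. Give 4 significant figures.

1.376e17 m

Time → length via c.
4.59e8 s × (c) = 1.376e17 m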